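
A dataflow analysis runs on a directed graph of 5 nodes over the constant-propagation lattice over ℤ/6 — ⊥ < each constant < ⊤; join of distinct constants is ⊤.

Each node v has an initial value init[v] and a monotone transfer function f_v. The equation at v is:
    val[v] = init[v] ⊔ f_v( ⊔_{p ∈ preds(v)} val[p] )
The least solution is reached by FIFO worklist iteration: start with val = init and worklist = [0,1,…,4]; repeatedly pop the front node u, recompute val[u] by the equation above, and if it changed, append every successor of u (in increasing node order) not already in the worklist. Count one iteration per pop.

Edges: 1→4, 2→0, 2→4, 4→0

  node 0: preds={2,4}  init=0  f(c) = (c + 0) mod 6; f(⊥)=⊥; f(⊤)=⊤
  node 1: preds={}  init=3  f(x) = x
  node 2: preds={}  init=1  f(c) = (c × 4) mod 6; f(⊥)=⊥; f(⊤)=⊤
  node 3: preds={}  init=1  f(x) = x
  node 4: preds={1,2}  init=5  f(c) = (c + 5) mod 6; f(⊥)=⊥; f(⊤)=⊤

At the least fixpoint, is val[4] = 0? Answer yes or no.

no

Iteration log — 6 steps:
  step 1. node 0  ⊔preds=⊤  new=⊤  old=0  +wl: 
  step 2. node 1  ⊔preds=⊥  new=3  stable
  step 3. node 2  ⊔preds=⊥  new=1  stable
  step 4. node 3  ⊔preds=⊥  new=1  stable
  step 5. node 4  ⊔preds=⊤  new=⊤  old=5  +wl: 0
  step 6. node 0  ⊔preds=⊤  new=⊤  stable

Least fixpoint reached:
  node 0: ⊤
  node 1: 3
  node 2: 1
  node 3: 1
  node 4: ⊤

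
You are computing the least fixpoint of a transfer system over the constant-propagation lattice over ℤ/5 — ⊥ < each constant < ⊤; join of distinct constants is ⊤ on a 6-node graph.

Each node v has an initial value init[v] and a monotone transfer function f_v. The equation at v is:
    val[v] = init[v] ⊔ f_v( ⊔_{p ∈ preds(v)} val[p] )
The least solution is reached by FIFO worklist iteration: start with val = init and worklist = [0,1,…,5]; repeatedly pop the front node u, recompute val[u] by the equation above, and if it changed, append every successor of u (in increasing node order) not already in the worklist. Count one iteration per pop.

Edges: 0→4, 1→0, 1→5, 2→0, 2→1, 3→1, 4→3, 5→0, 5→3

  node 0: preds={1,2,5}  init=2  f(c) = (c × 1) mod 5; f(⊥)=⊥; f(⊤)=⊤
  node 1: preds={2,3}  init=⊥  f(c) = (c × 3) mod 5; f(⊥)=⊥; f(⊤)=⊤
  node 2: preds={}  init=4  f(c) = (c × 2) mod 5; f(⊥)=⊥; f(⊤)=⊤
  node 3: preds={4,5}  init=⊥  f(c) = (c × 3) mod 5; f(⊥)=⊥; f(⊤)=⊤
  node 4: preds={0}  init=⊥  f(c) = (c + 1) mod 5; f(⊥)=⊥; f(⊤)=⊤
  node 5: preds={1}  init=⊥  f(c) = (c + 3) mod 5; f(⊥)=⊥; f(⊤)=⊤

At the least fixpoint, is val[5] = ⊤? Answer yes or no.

Trace (13 dequeues):
  [1] u=0 | in 4 | out ⊤ | prev 2 | push {}
  [2] u=1 | in 4 | out 2 | prev ⊥ | push {0}
  [3] u=2 | in ⊥ | out 4 | ==
  [4] u=3 | in ⊥ | out ⊥ | ==
  [5] u=4 | in ⊤ | out ⊤ | prev ⊥ | push {3}
  [6] u=5 | in 2 | out 0 | prev ⊥ | push {}
  [7] u=0 | in ⊤ | out ⊤ | ==
  [8] u=3 | in ⊤ | out ⊤ | prev ⊥ | push {1}
  [9] u=1 | in ⊤ | out ⊤ | prev 2 | push {0,5}
  [10] u=0 | in ⊤ | out ⊤ | ==
  [11] u=5 | in ⊤ | out ⊤ | prev 0 | push {0,3}
  [12] u=0 | in ⊤ | out ⊤ | ==
  [13] u=3 | in ⊤ | out ⊤ | ==

Converged values:
  [0] ⊤
  [1] ⊤
  [2] 4
  [3] ⊤
  [4] ⊤
  [5] ⊤

yes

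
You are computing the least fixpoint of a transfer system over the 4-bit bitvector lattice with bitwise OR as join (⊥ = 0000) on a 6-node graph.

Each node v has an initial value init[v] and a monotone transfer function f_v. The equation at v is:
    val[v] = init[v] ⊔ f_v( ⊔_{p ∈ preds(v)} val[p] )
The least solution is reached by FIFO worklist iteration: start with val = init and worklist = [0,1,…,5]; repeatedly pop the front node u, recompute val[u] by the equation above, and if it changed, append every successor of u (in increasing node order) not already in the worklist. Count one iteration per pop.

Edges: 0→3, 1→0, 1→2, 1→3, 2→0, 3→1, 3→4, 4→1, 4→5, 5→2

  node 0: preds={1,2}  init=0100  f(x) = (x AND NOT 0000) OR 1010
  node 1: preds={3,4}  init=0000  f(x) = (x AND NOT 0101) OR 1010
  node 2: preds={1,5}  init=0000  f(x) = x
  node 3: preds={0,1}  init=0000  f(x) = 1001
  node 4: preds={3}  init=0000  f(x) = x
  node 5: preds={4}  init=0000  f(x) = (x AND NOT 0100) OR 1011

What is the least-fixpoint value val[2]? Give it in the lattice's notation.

Worklist (11 pops):
  #1 pop 0: in=0000 → 1110 (was 0100); enqueue []
  #2 pop 1: in=0000 → 1010 (was 0000); enqueue [0]
  #3 pop 2: in=1010 → 1010 (was 0000); enqueue []
  #4 pop 3: in=1110 → 1001 (was 0000); enqueue [1]
  #5 pop 4: in=1001 → 1001 (was 0000); enqueue []
  #6 pop 5: in=1001 → 1011 (was 0000); enqueue [2]
  #7 pop 0: in=1010 → 1110 (no change)
  #8 pop 1: in=1001 → 1010 (no change)
  #9 pop 2: in=1011 → 1011 (was 1010); enqueue [0]
  #10 pop 0: in=1011 → 1111 (was 1110); enqueue [3]
  #11 pop 3: in=1111 → 1001 (no change)

Fixpoint:
  val[0] = 1111
  val[1] = 1010
  val[2] = 1011
  val[3] = 1001
  val[4] = 1001
  val[5] = 1011

1011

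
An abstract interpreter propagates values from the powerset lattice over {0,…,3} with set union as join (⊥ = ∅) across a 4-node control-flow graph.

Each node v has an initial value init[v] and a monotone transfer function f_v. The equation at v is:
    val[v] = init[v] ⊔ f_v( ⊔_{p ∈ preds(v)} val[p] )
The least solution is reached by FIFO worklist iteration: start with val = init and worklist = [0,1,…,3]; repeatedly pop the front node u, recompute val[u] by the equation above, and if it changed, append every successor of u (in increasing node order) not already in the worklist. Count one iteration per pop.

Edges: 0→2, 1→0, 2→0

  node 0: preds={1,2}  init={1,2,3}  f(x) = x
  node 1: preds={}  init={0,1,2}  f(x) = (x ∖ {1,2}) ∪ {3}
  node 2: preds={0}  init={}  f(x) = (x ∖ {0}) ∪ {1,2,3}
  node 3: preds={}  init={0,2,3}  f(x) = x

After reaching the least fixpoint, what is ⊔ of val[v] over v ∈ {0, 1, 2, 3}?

{0,1,2,3}

Trace (5 dequeues):
  [1] u=0 | in {0,1,2} | out {0,1,2,3} | prev {1,2,3} | push {}
  [2] u=1 | in {} | out {0,1,2,3} | prev {0,1,2} | push {0}
  [3] u=2 | in {0,1,2,3} | out {1,2,3} | prev {} | push {}
  [4] u=3 | in {} | out {0,2,3} | ==
  [5] u=0 | in {0,1,2,3} | out {0,1,2,3} | ==

Converged values:
  [0] {0,1,2,3}
  [1] {0,1,2,3}
  [2] {1,2,3}
  [3] {0,2,3}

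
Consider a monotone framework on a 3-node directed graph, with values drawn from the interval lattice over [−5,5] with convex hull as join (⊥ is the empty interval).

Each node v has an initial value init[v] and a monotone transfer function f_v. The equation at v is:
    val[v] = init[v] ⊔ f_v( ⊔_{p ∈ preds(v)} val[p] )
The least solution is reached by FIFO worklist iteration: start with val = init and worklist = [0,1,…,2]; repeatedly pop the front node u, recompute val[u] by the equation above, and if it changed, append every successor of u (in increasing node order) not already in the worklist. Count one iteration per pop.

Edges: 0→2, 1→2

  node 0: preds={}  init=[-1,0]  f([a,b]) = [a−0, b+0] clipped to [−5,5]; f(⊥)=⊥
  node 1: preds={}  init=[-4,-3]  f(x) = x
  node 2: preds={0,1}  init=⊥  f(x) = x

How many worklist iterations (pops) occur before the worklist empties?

3

Worklist (3 pops):
  #1 pop 0: in=⊥ → [-1,0] (no change)
  #2 pop 1: in=⊥ → [-4,-3] (no change)
  #3 pop 2: in=[-4,0] → [-4,0] (was ⊥); enqueue []

Fixpoint:
  val[0] = [-1,0]
  val[1] = [-4,-3]
  val[2] = [-4,0]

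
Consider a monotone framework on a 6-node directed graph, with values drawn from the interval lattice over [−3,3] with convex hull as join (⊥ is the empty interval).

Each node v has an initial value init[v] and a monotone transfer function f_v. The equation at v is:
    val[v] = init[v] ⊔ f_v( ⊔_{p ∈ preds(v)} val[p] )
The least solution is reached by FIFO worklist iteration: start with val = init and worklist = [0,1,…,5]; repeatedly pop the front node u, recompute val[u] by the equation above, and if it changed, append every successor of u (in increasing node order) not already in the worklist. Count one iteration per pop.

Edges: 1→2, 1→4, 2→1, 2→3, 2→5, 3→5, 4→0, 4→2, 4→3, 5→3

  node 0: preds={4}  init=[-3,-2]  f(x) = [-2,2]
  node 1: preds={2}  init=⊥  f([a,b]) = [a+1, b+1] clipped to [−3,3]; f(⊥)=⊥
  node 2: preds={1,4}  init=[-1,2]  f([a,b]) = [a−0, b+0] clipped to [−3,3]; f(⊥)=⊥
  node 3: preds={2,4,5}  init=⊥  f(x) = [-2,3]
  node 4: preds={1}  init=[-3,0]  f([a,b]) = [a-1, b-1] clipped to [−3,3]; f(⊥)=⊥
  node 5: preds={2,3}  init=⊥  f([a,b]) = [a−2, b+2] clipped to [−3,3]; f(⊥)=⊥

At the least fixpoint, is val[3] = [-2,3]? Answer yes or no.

Trace (11 dequeues):
  [1] u=0 | in [-3,0] | out [-3,2] | prev [-3,-2] | push {}
  [2] u=1 | in [-1,2] | out [0,3] | prev ⊥ | push {}
  [3] u=2 | in [-3,3] | out [-3,3] | prev [-1,2] | push {1}
  [4] u=3 | in [-3,3] | out [-2,3] | prev ⊥ | push {}
  [5] u=4 | in [0,3] | out [-3,2] | prev [-3,0] | push {0,2,3}
  [6] u=5 | in [-3,3] | out [-3,3] | prev ⊥ | push {}
  [7] u=1 | in [-3,3] | out [-2,3] | prev [0,3] | push {4}
  [8] u=0 | in [-3,2] | out [-3,2] | ==
  [9] u=2 | in [-3,3] | out [-3,3] | ==
  [10] u=3 | in [-3,3] | out [-2,3] | ==
  [11] u=4 | in [-2,3] | out [-3,2] | ==

Converged values:
  [0] [-3,2]
  [1] [-2,3]
  [2] [-3,3]
  [3] [-2,3]
  [4] [-3,2]
  [5] [-3,3]

yes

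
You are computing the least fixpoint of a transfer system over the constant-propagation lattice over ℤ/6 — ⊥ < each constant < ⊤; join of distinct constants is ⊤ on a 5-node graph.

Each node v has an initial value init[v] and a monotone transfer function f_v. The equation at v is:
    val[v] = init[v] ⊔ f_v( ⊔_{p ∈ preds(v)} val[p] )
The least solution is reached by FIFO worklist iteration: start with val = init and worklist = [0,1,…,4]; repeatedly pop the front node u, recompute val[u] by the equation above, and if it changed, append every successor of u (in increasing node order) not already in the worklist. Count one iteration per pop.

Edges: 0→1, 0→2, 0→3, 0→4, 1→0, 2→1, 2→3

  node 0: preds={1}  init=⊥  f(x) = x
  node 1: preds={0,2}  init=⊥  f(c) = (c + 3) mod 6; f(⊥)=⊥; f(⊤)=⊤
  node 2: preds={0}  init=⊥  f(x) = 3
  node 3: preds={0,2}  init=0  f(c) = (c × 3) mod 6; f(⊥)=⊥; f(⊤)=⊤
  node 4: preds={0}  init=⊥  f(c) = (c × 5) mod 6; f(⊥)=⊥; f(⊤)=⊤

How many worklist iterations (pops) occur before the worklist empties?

16

Trace (16 dequeues):
  [1] u=0 | in ⊥ | out ⊥ | ==
  [2] u=1 | in ⊥ | out ⊥ | ==
  [3] u=2 | in ⊥ | out 3 | prev ⊥ | push {1}
  [4] u=3 | in 3 | out ⊤ | prev 0 | push {}
  [5] u=4 | in ⊥ | out ⊥ | ==
  [6] u=1 | in 3 | out 0 | prev ⊥ | push {0}
  [7] u=0 | in 0 | out 0 | prev ⊥ | push {1,2,3,4}
  [8] u=1 | in ⊤ | out ⊤ | prev 0 | push {0}
  [9] u=2 | in 0 | out 3 | ==
  [10] u=3 | in ⊤ | out ⊤ | ==
  [11] u=4 | in 0 | out 0 | prev ⊥ | push {}
  [12] u=0 | in ⊤ | out ⊤ | prev 0 | push {1,2,3,4}
  [13] u=1 | in ⊤ | out ⊤ | ==
  [14] u=2 | in ⊤ | out 3 | ==
  [15] u=3 | in ⊤ | out ⊤ | ==
  [16] u=4 | in ⊤ | out ⊤ | prev 0 | push {}

Converged values:
  [0] ⊤
  [1] ⊤
  [2] 3
  [3] ⊤
  [4] ⊤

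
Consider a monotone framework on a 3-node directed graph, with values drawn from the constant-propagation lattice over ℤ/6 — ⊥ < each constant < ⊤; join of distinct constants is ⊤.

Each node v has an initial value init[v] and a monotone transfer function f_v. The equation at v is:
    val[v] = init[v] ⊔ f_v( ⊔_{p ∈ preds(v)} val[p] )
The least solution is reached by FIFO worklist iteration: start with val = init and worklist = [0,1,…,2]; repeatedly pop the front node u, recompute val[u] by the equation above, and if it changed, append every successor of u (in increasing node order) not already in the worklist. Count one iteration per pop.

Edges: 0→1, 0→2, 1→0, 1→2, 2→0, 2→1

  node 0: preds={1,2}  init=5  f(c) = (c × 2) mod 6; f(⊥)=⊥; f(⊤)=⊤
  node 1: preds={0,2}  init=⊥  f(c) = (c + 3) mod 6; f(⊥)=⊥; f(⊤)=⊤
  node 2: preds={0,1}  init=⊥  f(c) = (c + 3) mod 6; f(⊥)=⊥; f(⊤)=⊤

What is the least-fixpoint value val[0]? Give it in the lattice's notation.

Trace (7 dequeues):
  [1] u=0 | in ⊥ | out 5 | ==
  [2] u=1 | in 5 | out 2 | prev ⊥ | push {0}
  [3] u=2 | in ⊤ | out ⊤ | prev ⊥ | push {1}
  [4] u=0 | in ⊤ | out ⊤ | prev 5 | push {2}
  [5] u=1 | in ⊤ | out ⊤ | prev 2 | push {0}
  [6] u=2 | in ⊤ | out ⊤ | ==
  [7] u=0 | in ⊤ | out ⊤ | ==

Converged values:
  [0] ⊤
  [1] ⊤
  [2] ⊤

⊤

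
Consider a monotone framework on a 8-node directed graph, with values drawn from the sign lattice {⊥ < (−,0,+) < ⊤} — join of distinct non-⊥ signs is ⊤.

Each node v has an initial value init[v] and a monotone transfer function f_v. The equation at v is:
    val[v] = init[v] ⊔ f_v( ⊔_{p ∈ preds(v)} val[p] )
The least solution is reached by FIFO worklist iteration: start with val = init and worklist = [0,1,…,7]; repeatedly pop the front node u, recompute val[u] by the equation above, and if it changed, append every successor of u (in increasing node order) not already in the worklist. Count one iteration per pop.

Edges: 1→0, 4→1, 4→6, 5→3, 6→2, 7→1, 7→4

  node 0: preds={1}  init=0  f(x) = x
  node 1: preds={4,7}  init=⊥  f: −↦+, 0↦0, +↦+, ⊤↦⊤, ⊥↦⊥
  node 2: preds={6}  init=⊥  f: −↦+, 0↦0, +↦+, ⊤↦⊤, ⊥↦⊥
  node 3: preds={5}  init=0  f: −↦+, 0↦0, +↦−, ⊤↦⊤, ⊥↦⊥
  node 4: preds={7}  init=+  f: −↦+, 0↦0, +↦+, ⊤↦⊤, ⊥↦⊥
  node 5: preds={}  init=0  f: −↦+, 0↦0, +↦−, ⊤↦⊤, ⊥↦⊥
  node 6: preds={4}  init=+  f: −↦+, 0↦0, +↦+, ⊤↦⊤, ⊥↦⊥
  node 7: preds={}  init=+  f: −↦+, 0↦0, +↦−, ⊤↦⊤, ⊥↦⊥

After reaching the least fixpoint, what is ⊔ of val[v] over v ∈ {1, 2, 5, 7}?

⊤

Trace (9 dequeues):
  [1] u=0 | in ⊥ | out 0 | ==
  [2] u=1 | in + | out + | prev ⊥ | push {0}
  [3] u=2 | in + | out + | prev ⊥ | push {}
  [4] u=3 | in 0 | out 0 | ==
  [5] u=4 | in + | out + | ==
  [6] u=5 | in ⊥ | out 0 | ==
  [7] u=6 | in + | out + | ==
  [8] u=7 | in ⊥ | out + | ==
  [9] u=0 | in + | out ⊤ | prev 0 | push {}

Converged values:
  [0] ⊤
  [1] +
  [2] +
  [3] 0
  [4] +
  [5] 0
  [6] +
  [7] +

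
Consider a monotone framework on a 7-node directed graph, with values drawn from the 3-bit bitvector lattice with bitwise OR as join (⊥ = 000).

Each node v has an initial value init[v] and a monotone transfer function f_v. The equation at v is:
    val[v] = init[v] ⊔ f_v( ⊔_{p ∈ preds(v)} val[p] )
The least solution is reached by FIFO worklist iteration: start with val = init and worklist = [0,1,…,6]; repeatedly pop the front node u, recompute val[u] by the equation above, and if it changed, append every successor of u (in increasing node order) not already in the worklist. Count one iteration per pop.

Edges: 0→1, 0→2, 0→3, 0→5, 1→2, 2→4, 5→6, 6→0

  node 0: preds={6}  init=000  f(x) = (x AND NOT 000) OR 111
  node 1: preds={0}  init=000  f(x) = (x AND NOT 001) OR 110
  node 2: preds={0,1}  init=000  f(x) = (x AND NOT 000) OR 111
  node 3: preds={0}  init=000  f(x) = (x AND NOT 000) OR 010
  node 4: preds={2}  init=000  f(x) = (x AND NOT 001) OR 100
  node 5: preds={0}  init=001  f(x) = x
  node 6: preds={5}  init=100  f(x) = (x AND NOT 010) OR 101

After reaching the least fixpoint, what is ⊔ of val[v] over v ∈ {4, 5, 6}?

111

Worklist (8 pops):
  #1 pop 0: in=100 → 111 (was 000); enqueue []
  #2 pop 1: in=111 → 110 (was 000); enqueue []
  #3 pop 2: in=111 → 111 (was 000); enqueue []
  #4 pop 3: in=111 → 111 (was 000); enqueue []
  #5 pop 4: in=111 → 110 (was 000); enqueue []
  #6 pop 5: in=111 → 111 (was 001); enqueue []
  #7 pop 6: in=111 → 101 (was 100); enqueue [0]
  #8 pop 0: in=101 → 111 (no change)

Fixpoint:
  val[0] = 111
  val[1] = 110
  val[2] = 111
  val[3] = 111
  val[4] = 110
  val[5] = 111
  val[6] = 101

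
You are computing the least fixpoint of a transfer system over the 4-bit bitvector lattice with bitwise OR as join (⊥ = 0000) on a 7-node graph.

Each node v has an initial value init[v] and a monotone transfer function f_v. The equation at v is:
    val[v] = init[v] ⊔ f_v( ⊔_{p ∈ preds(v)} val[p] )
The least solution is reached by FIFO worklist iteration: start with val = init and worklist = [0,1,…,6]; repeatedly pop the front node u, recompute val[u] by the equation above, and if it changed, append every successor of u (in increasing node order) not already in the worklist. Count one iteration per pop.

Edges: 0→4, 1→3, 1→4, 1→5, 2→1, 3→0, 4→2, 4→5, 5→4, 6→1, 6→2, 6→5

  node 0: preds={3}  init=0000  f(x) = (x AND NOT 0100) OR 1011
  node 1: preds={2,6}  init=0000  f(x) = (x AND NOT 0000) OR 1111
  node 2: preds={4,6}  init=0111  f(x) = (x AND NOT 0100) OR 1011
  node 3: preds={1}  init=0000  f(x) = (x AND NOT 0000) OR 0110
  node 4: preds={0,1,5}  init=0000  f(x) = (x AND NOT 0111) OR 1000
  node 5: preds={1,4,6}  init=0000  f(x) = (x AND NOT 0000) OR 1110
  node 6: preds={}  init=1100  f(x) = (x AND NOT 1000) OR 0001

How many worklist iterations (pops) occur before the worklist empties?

12

Iteration log — 12 steps:
  step 1. node 0  ⊔preds=0000  new=1011  old=0000  +wl: 
  step 2. node 1  ⊔preds=1111  new=1111  old=0000  +wl: 
  step 3. node 2  ⊔preds=1100  new=1111  old=0111  +wl: 1
  step 4. node 3  ⊔preds=1111  new=1111  old=0000  +wl: 0
  step 5. node 4  ⊔preds=1111  new=1000  old=0000  +wl: 2
  step 6. node 5  ⊔preds=1111  new=1111  old=0000  +wl: 4
  step 7. node 6  ⊔preds=0000  new=1101  old=1100  +wl: 5
  step 8. node 1  ⊔preds=1111  new=1111  stable
  step 9. node 0  ⊔preds=1111  new=1011  stable
  step 10. node 2  ⊔preds=1101  new=1111  stable
  step 11. node 4  ⊔preds=1111  new=1000  stable
  step 12. node 5  ⊔preds=1111  new=1111  stable

Least fixpoint reached:
  node 0: 1011
  node 1: 1111
  node 2: 1111
  node 3: 1111
  node 4: 1000
  node 5: 1111
  node 6: 1101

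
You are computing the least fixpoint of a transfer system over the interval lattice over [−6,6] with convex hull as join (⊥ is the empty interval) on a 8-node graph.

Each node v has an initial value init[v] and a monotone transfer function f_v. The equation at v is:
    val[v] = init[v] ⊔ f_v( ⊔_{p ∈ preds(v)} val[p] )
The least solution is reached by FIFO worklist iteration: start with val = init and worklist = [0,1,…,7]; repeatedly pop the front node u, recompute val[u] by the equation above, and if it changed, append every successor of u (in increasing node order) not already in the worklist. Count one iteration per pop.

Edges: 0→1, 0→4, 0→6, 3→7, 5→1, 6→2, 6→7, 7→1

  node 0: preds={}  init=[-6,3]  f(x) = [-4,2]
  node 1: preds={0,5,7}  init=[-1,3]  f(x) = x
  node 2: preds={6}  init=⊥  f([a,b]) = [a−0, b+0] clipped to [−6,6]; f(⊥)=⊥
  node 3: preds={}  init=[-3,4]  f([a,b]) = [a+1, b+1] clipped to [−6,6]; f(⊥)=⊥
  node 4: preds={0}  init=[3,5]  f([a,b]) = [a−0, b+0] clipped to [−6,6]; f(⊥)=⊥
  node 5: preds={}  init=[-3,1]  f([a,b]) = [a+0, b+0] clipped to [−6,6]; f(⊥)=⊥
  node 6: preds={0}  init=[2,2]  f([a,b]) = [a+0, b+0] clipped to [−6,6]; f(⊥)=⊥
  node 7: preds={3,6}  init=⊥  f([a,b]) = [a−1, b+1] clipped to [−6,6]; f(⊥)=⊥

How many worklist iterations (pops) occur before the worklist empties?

Trace (10 dequeues):
  [1] u=0 | in ⊥ | out [-6,3] | ==
  [2] u=1 | in [-6,3] | out [-6,3] | prev [-1,3] | push {}
  [3] u=2 | in [2,2] | out [2,2] | prev ⊥ | push {}
  [4] u=3 | in ⊥ | out [-3,4] | ==
  [5] u=4 | in [-6,3] | out [-6,5] | prev [3,5] | push {}
  [6] u=5 | in ⊥ | out [-3,1] | ==
  [7] u=6 | in [-6,3] | out [-6,3] | prev [2,2] | push {2}
  [8] u=7 | in [-6,4] | out [-6,5] | prev ⊥ | push {1}
  [9] u=2 | in [-6,3] | out [-6,3] | prev [2,2] | push {}
  [10] u=1 | in [-6,5] | out [-6,5] | prev [-6,3] | push {}

Converged values:
  [0] [-6,3]
  [1] [-6,5]
  [2] [-6,3]
  [3] [-3,4]
  [4] [-6,5]
  [5] [-3,1]
  [6] [-6,3]
  [7] [-6,5]

10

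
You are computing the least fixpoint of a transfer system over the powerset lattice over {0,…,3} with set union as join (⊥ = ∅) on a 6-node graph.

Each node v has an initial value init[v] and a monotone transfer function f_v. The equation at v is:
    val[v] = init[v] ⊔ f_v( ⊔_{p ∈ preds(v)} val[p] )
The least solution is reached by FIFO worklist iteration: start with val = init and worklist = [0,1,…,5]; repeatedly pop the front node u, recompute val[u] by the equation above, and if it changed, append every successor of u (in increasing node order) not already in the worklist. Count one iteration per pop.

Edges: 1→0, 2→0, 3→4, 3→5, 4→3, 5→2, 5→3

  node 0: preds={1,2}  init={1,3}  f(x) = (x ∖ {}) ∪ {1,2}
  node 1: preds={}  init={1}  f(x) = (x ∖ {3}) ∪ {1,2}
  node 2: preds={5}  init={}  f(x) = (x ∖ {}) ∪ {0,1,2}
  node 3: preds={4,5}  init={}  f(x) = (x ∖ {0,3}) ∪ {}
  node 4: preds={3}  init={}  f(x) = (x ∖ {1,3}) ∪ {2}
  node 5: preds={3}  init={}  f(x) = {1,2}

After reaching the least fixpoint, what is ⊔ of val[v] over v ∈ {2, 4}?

{0,1,2}

Trace (11 dequeues):
  [1] u=0 | in {1} | out {1,2,3} | prev {1,3} | push {}
  [2] u=1 | in {} | out {1,2} | prev {1} | push {0}
  [3] u=2 | in {} | out {0,1,2} | prev {} | push {}
  [4] u=3 | in {} | out {} | ==
  [5] u=4 | in {} | out {2} | prev {} | push {3}
  [6] u=5 | in {} | out {1,2} | prev {} | push {2}
  [7] u=0 | in {0,1,2} | out {0,1,2,3} | prev {1,2,3} | push {}
  [8] u=3 | in {1,2} | out {1,2} | prev {} | push {4,5}
  [9] u=2 | in {1,2} | out {0,1,2} | ==
  [10] u=4 | in {1,2} | out {2} | ==
  [11] u=5 | in {1,2} | out {1,2} | ==

Converged values:
  [0] {0,1,2,3}
  [1] {1,2}
  [2] {0,1,2}
  [3] {1,2}
  [4] {2}
  [5] {1,2}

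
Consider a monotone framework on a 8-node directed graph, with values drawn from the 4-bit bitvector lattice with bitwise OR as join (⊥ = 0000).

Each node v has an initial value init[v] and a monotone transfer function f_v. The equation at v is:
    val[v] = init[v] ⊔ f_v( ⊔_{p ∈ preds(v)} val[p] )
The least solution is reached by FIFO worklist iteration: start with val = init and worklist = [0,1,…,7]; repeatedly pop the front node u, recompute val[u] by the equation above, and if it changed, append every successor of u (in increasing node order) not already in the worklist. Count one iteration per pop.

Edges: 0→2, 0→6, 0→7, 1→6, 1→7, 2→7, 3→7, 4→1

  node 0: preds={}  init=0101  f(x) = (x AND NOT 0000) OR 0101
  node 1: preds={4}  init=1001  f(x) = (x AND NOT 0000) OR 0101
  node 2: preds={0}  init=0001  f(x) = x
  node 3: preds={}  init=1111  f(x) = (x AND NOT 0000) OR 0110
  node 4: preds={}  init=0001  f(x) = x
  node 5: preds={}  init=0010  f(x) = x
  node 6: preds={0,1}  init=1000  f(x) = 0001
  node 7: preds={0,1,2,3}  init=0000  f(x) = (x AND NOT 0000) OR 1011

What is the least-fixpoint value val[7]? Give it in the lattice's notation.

1111

Iteration log — 8 steps:
  step 1. node 0  ⊔preds=0000  new=0101  stable
  step 2. node 1  ⊔preds=0001  new=1101  old=1001  +wl: 
  step 3. node 2  ⊔preds=0101  new=0101  old=0001  +wl: 
  step 4. node 3  ⊔preds=0000  new=1111  stable
  step 5. node 4  ⊔preds=0000  new=0001  stable
  step 6. node 5  ⊔preds=0000  new=0010  stable
  step 7. node 6  ⊔preds=1101  new=1001  old=1000  +wl: 
  step 8. node 7  ⊔preds=1111  new=1111  old=0000  +wl: 

Least fixpoint reached:
  node 0: 0101
  node 1: 1101
  node 2: 0101
  node 3: 1111
  node 4: 0001
  node 5: 0010
  node 6: 1001
  node 7: 1111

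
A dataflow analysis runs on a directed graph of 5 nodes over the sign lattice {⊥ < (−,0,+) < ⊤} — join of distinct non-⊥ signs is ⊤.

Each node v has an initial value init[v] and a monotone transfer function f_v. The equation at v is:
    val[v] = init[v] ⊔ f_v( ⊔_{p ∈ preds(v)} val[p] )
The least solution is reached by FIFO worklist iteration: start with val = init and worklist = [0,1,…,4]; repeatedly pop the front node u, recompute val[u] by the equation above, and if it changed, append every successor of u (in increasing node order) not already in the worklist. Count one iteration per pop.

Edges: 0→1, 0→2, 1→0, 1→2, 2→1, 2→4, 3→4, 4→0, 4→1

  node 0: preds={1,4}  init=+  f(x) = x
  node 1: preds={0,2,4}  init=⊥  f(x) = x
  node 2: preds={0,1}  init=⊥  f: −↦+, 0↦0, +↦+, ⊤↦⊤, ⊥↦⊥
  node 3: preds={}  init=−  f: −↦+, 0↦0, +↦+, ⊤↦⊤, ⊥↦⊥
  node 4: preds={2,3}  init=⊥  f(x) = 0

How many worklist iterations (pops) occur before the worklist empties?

Iteration log — 11 steps:
  step 1. node 0  ⊔preds=⊥  new=+  stable
  step 2. node 1  ⊔preds=+  new=+  old=⊥  +wl: 0
  step 3. node 2  ⊔preds=+  new=+  old=⊥  +wl: 1
  step 4. node 3  ⊔preds=⊥  new=−  stable
  step 5. node 4  ⊔preds=⊤  new=0  old=⊥  +wl: 
  step 6. node 0  ⊔preds=⊤  new=⊤  old=+  +wl: 2
  step 7. node 1  ⊔preds=⊤  new=⊤  old=+  +wl: 0
  step 8. node 2  ⊔preds=⊤  new=⊤  old=+  +wl: 1,4
  step 9. node 0  ⊔preds=⊤  new=⊤  stable
  step 10. node 1  ⊔preds=⊤  new=⊤  stable
  step 11. node 4  ⊔preds=⊤  new=0  stable

Least fixpoint reached:
  node 0: ⊤
  node 1: ⊤
  node 2: ⊤
  node 3: −
  node 4: 0

11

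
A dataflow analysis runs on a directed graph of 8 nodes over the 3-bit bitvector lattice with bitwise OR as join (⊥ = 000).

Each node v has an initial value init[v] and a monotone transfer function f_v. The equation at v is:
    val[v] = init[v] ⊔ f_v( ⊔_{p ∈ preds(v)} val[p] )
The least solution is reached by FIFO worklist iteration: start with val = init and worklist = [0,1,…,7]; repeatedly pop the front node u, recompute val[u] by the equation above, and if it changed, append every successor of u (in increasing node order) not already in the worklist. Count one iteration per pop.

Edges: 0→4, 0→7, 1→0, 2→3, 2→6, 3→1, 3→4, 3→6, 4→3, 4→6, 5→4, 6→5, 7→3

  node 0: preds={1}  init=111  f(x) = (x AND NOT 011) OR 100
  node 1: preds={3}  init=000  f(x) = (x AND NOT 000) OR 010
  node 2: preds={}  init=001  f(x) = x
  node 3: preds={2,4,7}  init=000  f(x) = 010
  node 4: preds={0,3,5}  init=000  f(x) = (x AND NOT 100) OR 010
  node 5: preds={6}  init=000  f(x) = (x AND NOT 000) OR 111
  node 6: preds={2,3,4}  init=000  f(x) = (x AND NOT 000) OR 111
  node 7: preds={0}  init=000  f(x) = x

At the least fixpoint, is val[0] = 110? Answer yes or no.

no

Trace (13 dequeues):
  [1] u=0 | in 000 | out 111 | ==
  [2] u=1 | in 000 | out 010 | prev 000 | push {0}
  [3] u=2 | in 000 | out 001 | ==
  [4] u=3 | in 001 | out 010 | prev 000 | push {1}
  [5] u=4 | in 111 | out 011 | prev 000 | push {3}
  [6] u=5 | in 000 | out 111 | prev 000 | push {4}
  [7] u=6 | in 011 | out 111 | prev 000 | push {5}
  [8] u=7 | in 111 | out 111 | prev 000 | push {}
  [9] u=0 | in 010 | out 111 | ==
  [10] u=1 | in 010 | out 010 | ==
  [11] u=3 | in 111 | out 010 | ==
  [12] u=4 | in 111 | out 011 | ==
  [13] u=5 | in 111 | out 111 | ==

Converged values:
  [0] 111
  [1] 010
  [2] 001
  [3] 010
  [4] 011
  [5] 111
  [6] 111
  [7] 111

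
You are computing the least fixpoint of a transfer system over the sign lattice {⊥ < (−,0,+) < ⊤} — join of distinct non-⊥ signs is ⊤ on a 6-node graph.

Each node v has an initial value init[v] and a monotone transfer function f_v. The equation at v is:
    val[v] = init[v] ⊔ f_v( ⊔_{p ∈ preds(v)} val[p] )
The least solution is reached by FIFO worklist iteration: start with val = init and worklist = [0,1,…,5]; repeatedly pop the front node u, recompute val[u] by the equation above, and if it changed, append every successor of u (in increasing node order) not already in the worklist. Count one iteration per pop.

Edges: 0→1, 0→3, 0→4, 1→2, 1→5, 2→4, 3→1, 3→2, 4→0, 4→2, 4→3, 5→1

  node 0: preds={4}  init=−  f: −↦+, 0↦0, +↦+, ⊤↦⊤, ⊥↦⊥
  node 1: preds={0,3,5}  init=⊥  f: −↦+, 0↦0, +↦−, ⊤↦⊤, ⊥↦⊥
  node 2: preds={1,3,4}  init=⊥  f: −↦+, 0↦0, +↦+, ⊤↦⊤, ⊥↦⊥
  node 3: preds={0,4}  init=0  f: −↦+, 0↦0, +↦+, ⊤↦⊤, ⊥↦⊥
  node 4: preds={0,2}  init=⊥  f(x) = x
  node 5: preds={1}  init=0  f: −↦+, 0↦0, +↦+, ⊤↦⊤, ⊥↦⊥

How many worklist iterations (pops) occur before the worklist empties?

Trace (12 dequeues):
  [1] u=0 | in ⊥ | out − | ==
  [2] u=1 | in ⊤ | out ⊤ | prev ⊥ | push {}
  [3] u=2 | in ⊤ | out ⊤ | prev ⊥ | push {}
  [4] u=3 | in − | out ⊤ | prev 0 | push {1,2}
  [5] u=4 | in ⊤ | out ⊤ | prev ⊥ | push {0,3}
  [6] u=5 | in ⊤ | out ⊤ | prev 0 | push {}
  [7] u=1 | in ⊤ | out ⊤ | ==
  [8] u=2 | in ⊤ | out ⊤ | ==
  [9] u=0 | in ⊤ | out ⊤ | prev − | push {1,4}
  [10] u=3 | in ⊤ | out ⊤ | ==
  [11] u=1 | in ⊤ | out ⊤ | ==
  [12] u=4 | in ⊤ | out ⊤ | ==

Converged values:
  [0] ⊤
  [1] ⊤
  [2] ⊤
  [3] ⊤
  [4] ⊤
  [5] ⊤

12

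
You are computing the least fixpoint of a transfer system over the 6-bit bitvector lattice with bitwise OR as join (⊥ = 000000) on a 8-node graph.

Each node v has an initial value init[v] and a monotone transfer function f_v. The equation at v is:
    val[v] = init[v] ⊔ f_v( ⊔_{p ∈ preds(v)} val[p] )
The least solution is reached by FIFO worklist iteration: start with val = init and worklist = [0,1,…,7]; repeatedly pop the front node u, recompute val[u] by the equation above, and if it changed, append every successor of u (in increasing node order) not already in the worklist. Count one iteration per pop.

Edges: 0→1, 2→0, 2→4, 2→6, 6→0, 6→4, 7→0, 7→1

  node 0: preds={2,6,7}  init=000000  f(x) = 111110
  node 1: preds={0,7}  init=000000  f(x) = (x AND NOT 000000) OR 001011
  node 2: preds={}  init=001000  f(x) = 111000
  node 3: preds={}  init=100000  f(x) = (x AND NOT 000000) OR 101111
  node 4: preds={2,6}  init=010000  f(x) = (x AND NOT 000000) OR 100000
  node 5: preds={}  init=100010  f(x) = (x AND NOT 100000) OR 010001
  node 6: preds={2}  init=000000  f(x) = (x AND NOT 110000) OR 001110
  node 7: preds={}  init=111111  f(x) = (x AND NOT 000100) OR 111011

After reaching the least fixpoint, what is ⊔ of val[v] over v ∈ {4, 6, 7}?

111111

Worklist (10 pops):
  #1 pop 0: in=111111 → 111110 (was 000000); enqueue []
  #2 pop 1: in=111111 → 111111 (was 000000); enqueue []
  #3 pop 2: in=000000 → 111000 (was 001000); enqueue [0]
  #4 pop 3: in=000000 → 101111 (was 100000); enqueue []
  #5 pop 4: in=111000 → 111000 (was 010000); enqueue []
  #6 pop 5: in=000000 → 110011 (was 100010); enqueue []
  #7 pop 6: in=111000 → 001110 (was 000000); enqueue [4]
  #8 pop 7: in=000000 → 111111 (no change)
  #9 pop 0: in=111111 → 111110 (no change)
  #10 pop 4: in=111110 → 111110 (was 111000); enqueue []

Fixpoint:
  val[0] = 111110
  val[1] = 111111
  val[2] = 111000
  val[3] = 101111
  val[4] = 111110
  val[5] = 110011
  val[6] = 001110
  val[7] = 111111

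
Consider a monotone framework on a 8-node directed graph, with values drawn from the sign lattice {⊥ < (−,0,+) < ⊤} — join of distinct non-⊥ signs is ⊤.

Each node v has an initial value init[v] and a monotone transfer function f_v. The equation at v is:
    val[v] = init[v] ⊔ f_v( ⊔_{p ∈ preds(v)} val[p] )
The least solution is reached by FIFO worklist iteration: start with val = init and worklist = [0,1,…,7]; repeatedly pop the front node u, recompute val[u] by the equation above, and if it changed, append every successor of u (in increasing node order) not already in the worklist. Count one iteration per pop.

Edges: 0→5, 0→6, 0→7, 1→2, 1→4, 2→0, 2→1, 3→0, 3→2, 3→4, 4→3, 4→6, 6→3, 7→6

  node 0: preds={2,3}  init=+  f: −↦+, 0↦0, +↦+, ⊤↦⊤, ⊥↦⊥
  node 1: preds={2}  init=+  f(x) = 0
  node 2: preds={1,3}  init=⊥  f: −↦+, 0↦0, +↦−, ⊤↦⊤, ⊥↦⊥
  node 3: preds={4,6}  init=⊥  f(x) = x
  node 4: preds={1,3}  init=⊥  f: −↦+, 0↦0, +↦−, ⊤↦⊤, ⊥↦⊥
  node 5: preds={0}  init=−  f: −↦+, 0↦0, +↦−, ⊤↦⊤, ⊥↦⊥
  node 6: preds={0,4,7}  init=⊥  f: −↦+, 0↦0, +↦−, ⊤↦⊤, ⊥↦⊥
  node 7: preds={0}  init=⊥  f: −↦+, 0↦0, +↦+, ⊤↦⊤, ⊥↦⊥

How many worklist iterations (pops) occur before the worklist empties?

Worklist (18 pops):
  #1 pop 0: in=⊥ → + (no change)
  #2 pop 1: in=⊥ → ⊤ (was +); enqueue []
  #3 pop 2: in=⊤ → ⊤ (was ⊥); enqueue [0,1]
  #4 pop 3: in=⊥ → ⊥ (no change)
  #5 pop 4: in=⊤ → ⊤ (was ⊥); enqueue [3]
  #6 pop 5: in=+ → − (no change)
  #7 pop 6: in=⊤ → ⊤ (was ⊥); enqueue []
  #8 pop 7: in=+ → + (was ⊥); enqueue [6]
  #9 pop 0: in=⊤ → ⊤ (was +); enqueue [5,7]
  #10 pop 1: in=⊤ → ⊤ (no change)
  #11 pop 3: in=⊤ → ⊤ (was ⊥); enqueue [0,2,4]
  #12 pop 6: in=⊤ → ⊤ (no change)
  #13 pop 5: in=⊤ → ⊤ (was −); enqueue []
  #14 pop 7: in=⊤ → ⊤ (was +); enqueue [6]
  #15 pop 0: in=⊤ → ⊤ (no change)
  #16 pop 2: in=⊤ → ⊤ (no change)
  #17 pop 4: in=⊤ → ⊤ (no change)
  #18 pop 6: in=⊤ → ⊤ (no change)

Fixpoint:
  val[0] = ⊤
  val[1] = ⊤
  val[2] = ⊤
  val[3] = ⊤
  val[4] = ⊤
  val[5] = ⊤
  val[6] = ⊤
  val[7] = ⊤

18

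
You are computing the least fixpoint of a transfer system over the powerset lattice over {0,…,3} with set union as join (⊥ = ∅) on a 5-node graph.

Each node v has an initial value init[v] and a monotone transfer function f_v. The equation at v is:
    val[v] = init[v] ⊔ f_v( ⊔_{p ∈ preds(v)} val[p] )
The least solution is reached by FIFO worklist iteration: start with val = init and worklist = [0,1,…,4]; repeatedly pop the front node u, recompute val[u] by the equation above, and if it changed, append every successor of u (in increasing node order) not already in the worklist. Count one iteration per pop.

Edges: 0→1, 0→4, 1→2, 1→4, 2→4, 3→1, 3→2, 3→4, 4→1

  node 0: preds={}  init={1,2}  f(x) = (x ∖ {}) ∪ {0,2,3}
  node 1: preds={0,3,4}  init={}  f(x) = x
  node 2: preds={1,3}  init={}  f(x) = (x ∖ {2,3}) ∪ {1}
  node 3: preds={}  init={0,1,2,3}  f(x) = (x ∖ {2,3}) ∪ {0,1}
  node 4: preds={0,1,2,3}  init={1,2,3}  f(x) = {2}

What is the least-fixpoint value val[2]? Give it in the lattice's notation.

Trace (5 dequeues):
  [1] u=0 | in {} | out {0,1,2,3} | prev {1,2} | push {}
  [2] u=1 | in {0,1,2,3} | out {0,1,2,3} | prev {} | push {}
  [3] u=2 | in {0,1,2,3} | out {0,1} | prev {} | push {}
  [4] u=3 | in {} | out {0,1,2,3} | ==
  [5] u=4 | in {0,1,2,3} | out {1,2,3} | ==

Converged values:
  [0] {0,1,2,3}
  [1] {0,1,2,3}
  [2] {0,1}
  [3] {0,1,2,3}
  [4] {1,2,3}

{0,1}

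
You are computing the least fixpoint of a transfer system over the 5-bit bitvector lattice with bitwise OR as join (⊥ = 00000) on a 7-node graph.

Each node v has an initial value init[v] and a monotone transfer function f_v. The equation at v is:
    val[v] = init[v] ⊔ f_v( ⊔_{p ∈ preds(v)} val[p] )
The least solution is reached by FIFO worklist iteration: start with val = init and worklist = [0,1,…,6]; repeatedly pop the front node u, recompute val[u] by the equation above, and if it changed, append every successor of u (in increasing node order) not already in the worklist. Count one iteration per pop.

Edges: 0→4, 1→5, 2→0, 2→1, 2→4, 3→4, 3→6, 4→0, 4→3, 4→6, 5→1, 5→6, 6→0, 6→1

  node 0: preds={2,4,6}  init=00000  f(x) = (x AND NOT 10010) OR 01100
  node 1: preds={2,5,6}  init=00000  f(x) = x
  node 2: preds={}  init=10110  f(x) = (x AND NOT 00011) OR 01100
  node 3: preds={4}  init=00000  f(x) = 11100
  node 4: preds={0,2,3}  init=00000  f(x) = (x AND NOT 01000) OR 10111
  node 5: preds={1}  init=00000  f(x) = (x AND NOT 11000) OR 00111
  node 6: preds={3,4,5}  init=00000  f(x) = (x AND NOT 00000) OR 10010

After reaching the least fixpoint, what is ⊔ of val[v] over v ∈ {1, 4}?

Trace (12 dequeues):
  [1] u=0 | in 10110 | out 01100 | prev 00000 | push {}
  [2] u=1 | in 10110 | out 10110 | prev 00000 | push {}
  [3] u=2 | in 00000 | out 11110 | prev 10110 | push {0,1}
  [4] u=3 | in 00000 | out 11100 | prev 00000 | push {}
  [5] u=4 | in 11110 | out 10111 | prev 00000 | push {3}
  [6] u=5 | in 10110 | out 00111 | prev 00000 | push {}
  [7] u=6 | in 11111 | out 11111 | prev 00000 | push {}
  [8] u=0 | in 11111 | out 01101 | prev 01100 | push {4}
  [9] u=1 | in 11111 | out 11111 | prev 10110 | push {5}
  [10] u=3 | in 10111 | out 11100 | ==
  [11] u=4 | in 11111 | out 10111 | ==
  [12] u=5 | in 11111 | out 00111 | ==

Converged values:
  [0] 01101
  [1] 11111
  [2] 11110
  [3] 11100
  [4] 10111
  [5] 00111
  [6] 11111

11111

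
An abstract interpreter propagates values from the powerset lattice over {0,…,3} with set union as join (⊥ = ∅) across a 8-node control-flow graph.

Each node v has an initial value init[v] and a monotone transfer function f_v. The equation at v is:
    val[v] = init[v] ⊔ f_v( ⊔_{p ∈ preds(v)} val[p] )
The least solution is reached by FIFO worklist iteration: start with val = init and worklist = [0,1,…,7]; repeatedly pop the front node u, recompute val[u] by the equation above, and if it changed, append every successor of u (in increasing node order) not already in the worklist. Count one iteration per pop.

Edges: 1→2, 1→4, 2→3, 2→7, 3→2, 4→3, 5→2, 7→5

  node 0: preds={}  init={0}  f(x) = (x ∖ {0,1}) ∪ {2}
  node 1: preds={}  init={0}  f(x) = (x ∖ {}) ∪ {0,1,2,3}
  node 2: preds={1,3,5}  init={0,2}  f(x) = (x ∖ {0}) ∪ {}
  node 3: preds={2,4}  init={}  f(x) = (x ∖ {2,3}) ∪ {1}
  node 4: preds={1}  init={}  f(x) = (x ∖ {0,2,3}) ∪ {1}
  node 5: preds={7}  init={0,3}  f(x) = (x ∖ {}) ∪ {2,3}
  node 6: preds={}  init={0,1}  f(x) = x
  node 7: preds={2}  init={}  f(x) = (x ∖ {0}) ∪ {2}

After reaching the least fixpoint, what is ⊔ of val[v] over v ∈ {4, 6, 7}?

Trace (12 dequeues):
  [1] u=0 | in {} | out {0,2} | prev {0} | push {}
  [2] u=1 | in {} | out {0,1,2,3} | prev {0} | push {}
  [3] u=2 | in {0,1,2,3} | out {0,1,2,3} | prev {0,2} | push {}
  [4] u=3 | in {0,1,2,3} | out {0,1} | prev {} | push {2}
  [5] u=4 | in {0,1,2,3} | out {1} | prev {} | push {3}
  [6] u=5 | in {} | out {0,2,3} | prev {0,3} | push {}
  [7] u=6 | in {} | out {0,1} | ==
  [8] u=7 | in {0,1,2,3} | out {1,2,3} | prev {} | push {5}
  [9] u=2 | in {0,1,2,3} | out {0,1,2,3} | ==
  [10] u=3 | in {0,1,2,3} | out {0,1} | ==
  [11] u=5 | in {1,2,3} | out {0,1,2,3} | prev {0,2,3} | push {2}
  [12] u=2 | in {0,1,2,3} | out {0,1,2,3} | ==

Converged values:
  [0] {0,2}
  [1] {0,1,2,3}
  [2] {0,1,2,3}
  [3] {0,1}
  [4] {1}
  [5] {0,1,2,3}
  [6] {0,1}
  [7] {1,2,3}

{0,1,2,3}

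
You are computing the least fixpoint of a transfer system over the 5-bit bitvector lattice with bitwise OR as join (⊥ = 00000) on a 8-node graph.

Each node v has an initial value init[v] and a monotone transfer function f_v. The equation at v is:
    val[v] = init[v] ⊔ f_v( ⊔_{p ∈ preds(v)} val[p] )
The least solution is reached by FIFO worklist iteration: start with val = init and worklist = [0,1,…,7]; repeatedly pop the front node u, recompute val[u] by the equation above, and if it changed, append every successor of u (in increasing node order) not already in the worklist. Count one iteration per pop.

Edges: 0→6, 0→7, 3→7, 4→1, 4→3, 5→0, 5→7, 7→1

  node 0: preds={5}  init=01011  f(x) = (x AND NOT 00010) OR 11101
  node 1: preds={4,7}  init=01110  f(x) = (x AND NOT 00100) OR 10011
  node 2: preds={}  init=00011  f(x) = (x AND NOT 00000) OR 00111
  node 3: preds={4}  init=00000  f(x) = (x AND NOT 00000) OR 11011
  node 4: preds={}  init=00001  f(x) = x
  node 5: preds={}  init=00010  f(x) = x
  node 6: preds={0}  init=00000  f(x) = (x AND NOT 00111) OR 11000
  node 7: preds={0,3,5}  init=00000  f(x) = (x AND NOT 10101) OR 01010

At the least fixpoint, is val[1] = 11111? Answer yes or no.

Worklist (9 pops):
  #1 pop 0: in=00010 → 11111 (was 01011); enqueue []
  #2 pop 1: in=00001 → 11111 (was 01110); enqueue []
  #3 pop 2: in=00000 → 00111 (was 00011); enqueue []
  #4 pop 3: in=00001 → 11011 (was 00000); enqueue []
  #5 pop 4: in=00000 → 00001 (no change)
  #6 pop 5: in=00000 → 00010 (no change)
  #7 pop 6: in=11111 → 11000 (was 00000); enqueue []
  #8 pop 7: in=11111 → 01010 (was 00000); enqueue [1]
  #9 pop 1: in=01011 → 11111 (no change)

Fixpoint:
  val[0] = 11111
  val[1] = 11111
  val[2] = 00111
  val[3] = 11011
  val[4] = 00001
  val[5] = 00010
  val[6] = 11000
  val[7] = 01010

yes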